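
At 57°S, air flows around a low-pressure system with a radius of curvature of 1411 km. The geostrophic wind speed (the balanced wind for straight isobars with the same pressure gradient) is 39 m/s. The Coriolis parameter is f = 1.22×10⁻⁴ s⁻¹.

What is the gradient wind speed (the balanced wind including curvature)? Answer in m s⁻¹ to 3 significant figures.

32.8 m s⁻¹

Around a low, centrifugal force acts outward with Coriolis, so pressure-gradient force balances both:
(1/ρ)|∂P/∂n| = fV + V²/R  →  V² + fR·V − fR·V_g = 0
With fR = 1.22×10⁻⁴ × 1411×10³ m = 172 m/s:
V = [−fR + √((fR)² + 4 fR V_g)]/2 = [−172 + √(172² + 4×172×39)]/2 = 32.8 m/s
Subgeostrophic (V < V_g = 39 m/s), as expected around a low.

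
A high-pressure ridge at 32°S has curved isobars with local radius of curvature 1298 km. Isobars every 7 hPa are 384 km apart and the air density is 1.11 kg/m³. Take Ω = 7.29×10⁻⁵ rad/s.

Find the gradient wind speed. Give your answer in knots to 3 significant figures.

59.4 knots

Coriolis parameter at 32°S:
f = 2Ω sin φ = 2 × 7.29×10⁻⁵ × sin 32° = 7.73×10⁻⁵ s⁻¹
Pressure gradient: |∂P/∂n| = 700 Pa / 384000 m = 1.82×10⁻³ Pa/m
Geostrophic speed: V_g = |∂P/∂n|/(fρ) = 1.82×10⁻³/(7.73×10⁻⁵ × 1.11) = 21.3 m/s
Around a high, pressure-gradient force acts outward with centrifugal, so Coriolis balances both:
fV = (1/ρ)|∂P/∂n| + V²/R  →  V² − fR·V + fR·V_g = 0
With fR = 7.73×10⁻⁵ × 1298×10³ m = 100 m/s:
V = [fR − √((fR)² − 4 fR V_g)]/2 = [100 − √(100² − 4×100×21.3)]/2 = 30.6 m/s
Supergeostrophic (V > V_g = 21.3 m/s), as expected around a high.
Converting: 30.6 m/s × 1.944 = 59.4 knots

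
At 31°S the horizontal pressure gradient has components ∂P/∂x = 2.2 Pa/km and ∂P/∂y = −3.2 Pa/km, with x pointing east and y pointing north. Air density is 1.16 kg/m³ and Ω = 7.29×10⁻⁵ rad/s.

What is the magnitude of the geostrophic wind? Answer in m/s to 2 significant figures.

45 m/s

Coriolis parameter at 31°S:
f = 2Ω sin φ = 2 × 7.29×10⁻⁵ × sin 31° = 7.51×10⁻⁵ s⁻¹
In the Southern Hemisphere f is negative: f = −7.51×10⁻⁵ s⁻¹.
Component geostrophic relations (x east, y north):
u_g = −(1/(fρ)) ∂P/∂y,  v_g = (1/(fρ)) ∂P/∂x
u_g = −(−3.2×10⁻³)/(−7.51×10⁻⁵ × 1.16) = −36.7 m/s;  v_g = (2.2×10⁻³)/(−7.51×10⁻⁵ × 1.16) = −25.3 m/s
|V_g| = √(u_g² + v_g²) = 44.6 m/s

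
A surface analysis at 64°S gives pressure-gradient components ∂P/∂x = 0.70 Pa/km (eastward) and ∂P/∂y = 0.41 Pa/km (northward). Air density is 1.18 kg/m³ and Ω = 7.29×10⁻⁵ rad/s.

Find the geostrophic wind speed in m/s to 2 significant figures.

5.2 m/s

Coriolis parameter at 64°S:
f = 2Ω sin φ = 2 × 7.29×10⁻⁵ × sin 64° = 1.31×10⁻⁴ s⁻¹
In the Southern Hemisphere f is negative: f = −1.31×10⁻⁴ s⁻¹.
Component geostrophic relations (x east, y north):
u_g = −(1/(fρ)) ∂P/∂y,  v_g = (1/(fρ)) ∂P/∂x
u_g = −(0.41×10⁻³)/(−1.31×10⁻⁴ × 1.18) = 2.65 m/s;  v_g = (0.70×10⁻³)/(−1.31×10⁻⁴ × 1.18) = −4.53 m/s
|V_g| = √(u_g² + v_g²) = 5.25 m/s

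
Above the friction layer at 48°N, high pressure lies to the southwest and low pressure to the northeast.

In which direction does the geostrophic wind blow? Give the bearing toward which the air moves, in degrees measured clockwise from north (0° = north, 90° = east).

The pressure-gradient force points toward the northeast (bearing 045°).
Geostrophic balance: in the Northern Hemisphere the Coriolis force deflects motion to the right, so the geostrophic wind blows 90° to the right of the pressure-gradient force (low pressure on the left).
Rotating 045° by 90° clockwise gives 135° — the wind blows toward the southeast.

135°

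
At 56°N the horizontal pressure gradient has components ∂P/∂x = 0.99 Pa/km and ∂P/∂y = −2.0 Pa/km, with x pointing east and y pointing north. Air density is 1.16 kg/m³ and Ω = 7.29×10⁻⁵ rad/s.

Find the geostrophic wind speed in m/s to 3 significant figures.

Coriolis parameter at 56°N:
f = 2Ω sin φ = 2 × 7.29×10⁻⁵ × sin 56° = 1.21×10⁻⁴ s⁻¹
Component geostrophic relations (x east, y north):
u_g = −(1/(fρ)) ∂P/∂y,  v_g = (1/(fρ)) ∂P/∂x
u_g = −(−2.0×10⁻³)/(1.21×10⁻⁴ × 1.16) = 14.3 m/s;  v_g = (0.99×10⁻³)/(1.21×10⁻⁴ × 1.16) = 7.06 m/s
|V_g| = √(u_g² + v_g²) = 15.9 m/s

15.9 m/s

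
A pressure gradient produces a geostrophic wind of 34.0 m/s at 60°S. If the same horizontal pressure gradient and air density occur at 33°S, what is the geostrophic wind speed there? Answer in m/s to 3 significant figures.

With the same pressure gradient and density, V_g ∝ 1/f ∝ 1/sin φ.
V₂ = V₁ · sin φ₁ / sin φ₂ = 34.0 × sin 60° / sin 33°
V₂ = 34.0 × 0.8660/0.5446 = 54.1 m/s

54.1 m/s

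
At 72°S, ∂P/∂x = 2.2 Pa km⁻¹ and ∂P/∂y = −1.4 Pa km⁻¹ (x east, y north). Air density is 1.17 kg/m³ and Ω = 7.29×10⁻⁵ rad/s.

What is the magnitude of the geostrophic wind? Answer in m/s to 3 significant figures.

Coriolis parameter at 72°S:
f = 2Ω sin φ = 2 × 7.29×10⁻⁵ × sin 72° = 1.39×10⁻⁴ s⁻¹
In the Southern Hemisphere f is negative: f = −1.39×10⁻⁴ s⁻¹.
Component geostrophic relations (x east, y north):
u_g = −(1/(fρ)) ∂P/∂y,  v_g = (1/(fρ)) ∂P/∂x
u_g = −(−1.4×10⁻³)/(−1.39×10⁻⁴ × 1.17) = −8.63 m/s;  v_g = (2.2×10⁻³)/(−1.39×10⁻⁴ × 1.17) = −13.6 m/s
|V_g| = √(u_g² + v_g²) = 16.1 m/s

16.1 m/s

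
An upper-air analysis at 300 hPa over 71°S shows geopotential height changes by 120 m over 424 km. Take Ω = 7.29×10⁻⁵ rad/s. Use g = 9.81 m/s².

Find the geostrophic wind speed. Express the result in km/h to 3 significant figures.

Coriolis parameter at 71°S:
f = 2Ω sin φ = 2 × 7.29×10⁻⁵ × sin 71° = 1.38×10⁻⁴ s⁻¹
Height gradient: |∂Z/∂n| = 120 m / 424000 m = 2.83×10⁻⁴
On a pressure surface, geostrophic balance gives V_g = (g/f)|∂Z/∂n|:
V_g = 9.81 × 2.83×10⁻⁴ / 1.38×10⁻⁴ = 20.1 m/s
Converting: 20.1 m/s × 3.6 = 72.5 km/h

72.5 km/h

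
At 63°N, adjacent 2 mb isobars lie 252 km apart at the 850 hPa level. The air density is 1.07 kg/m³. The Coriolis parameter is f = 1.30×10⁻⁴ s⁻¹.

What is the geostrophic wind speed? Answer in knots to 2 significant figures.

Pressure gradient: |∂P/∂n| = 200 Pa / 252000 m = 7.94×10⁻⁴ Pa/m
Geostrophic balance (pressure-gradient force = Coriolis force):
V_g = (1/(fρ)) |∂P/∂n| = 7.94×10⁻⁴ / (1.30×10⁻⁴ × 1.07) = 5.71 m/s
Converting: 5.71 m/s × 1.944 = 11 knots

11 knots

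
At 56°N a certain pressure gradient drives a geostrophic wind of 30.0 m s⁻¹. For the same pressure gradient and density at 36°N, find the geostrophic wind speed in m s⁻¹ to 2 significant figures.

42 m s⁻¹

With the same pressure gradient and density, V_g ∝ 1/f ∝ 1/sin φ.
V₂ = V₁ · sin φ₁ / sin φ₂ = 30.0 × sin 56° / sin 36°
V₂ = 30.0 × 0.8290/0.5878 = 42 m s⁻¹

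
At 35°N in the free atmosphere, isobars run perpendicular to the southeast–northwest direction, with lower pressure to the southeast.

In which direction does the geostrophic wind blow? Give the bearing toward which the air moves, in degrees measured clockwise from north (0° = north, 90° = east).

225°

The pressure-gradient force points toward the southeast (bearing 135°).
Geostrophic balance: in the Northern Hemisphere the Coriolis force deflects motion to the right, so the geostrophic wind blows 90° to the right of the pressure-gradient force (low pressure on the left).
Rotating 135° by 90° clockwise gives 225° — the wind blows toward the southwest.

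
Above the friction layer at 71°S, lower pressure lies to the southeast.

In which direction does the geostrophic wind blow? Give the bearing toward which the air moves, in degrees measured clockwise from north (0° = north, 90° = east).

The pressure-gradient force points toward the southeast (bearing 135°).
Geostrophic balance: in the Southern Hemisphere the Coriolis force deflects motion to the left, so the geostrophic wind blows 90° to the left of the pressure-gradient force (low pressure on the right).
Rotating 135° by 90° counterclockwise gives 045° — the wind blows toward the northeast.

045°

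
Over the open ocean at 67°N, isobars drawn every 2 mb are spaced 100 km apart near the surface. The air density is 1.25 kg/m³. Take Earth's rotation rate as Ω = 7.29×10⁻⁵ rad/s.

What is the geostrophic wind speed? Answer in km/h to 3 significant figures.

Coriolis parameter at 67°N:
f = 2Ω sin φ = 2 × 7.29×10⁻⁵ × sin 67° = 1.34×10⁻⁴ s⁻¹
Pressure gradient: |∂P/∂n| = 200 Pa / 100000 m = 2.00×10⁻³ Pa/m
Geostrophic balance (pressure-gradient force = Coriolis force):
V_g = (1/(fρ)) |∂P/∂n| = 2.00×10⁻³ / (1.34×10⁻⁴ × 1.25) = 11.9 m/s
Converting: 11.9 m/s × 3.6 = 42.9 km/h

42.9 km/h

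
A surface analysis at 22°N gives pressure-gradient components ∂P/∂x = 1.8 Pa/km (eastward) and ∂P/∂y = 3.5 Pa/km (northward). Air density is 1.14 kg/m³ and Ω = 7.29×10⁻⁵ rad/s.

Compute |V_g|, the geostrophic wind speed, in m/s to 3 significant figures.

63.2 m/s

Coriolis parameter at 22°N:
f = 2Ω sin φ = 2 × 7.29×10⁻⁵ × sin 22° = 5.46×10⁻⁵ s⁻¹
Component geostrophic relations (x east, y north):
u_g = −(1/(fρ)) ∂P/∂y,  v_g = (1/(fρ)) ∂P/∂x
u_g = −(3.5×10⁻³)/(5.46×10⁻⁵ × 1.14) = −56.2 m/s;  v_g = (1.8×10⁻³)/(5.46×10⁻⁵ × 1.14) = 28.9 m/s
|V_g| = √(u_g² + v_g²) = 63.2 m/s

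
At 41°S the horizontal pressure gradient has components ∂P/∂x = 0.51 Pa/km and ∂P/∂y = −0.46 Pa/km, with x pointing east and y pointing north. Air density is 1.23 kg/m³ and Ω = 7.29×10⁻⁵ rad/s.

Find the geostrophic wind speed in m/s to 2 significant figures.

5.8 m/s

Coriolis parameter at 41°S:
f = 2Ω sin φ = 2 × 7.29×10⁻⁵ × sin 41° = 9.57×10⁻⁵ s⁻¹
In the Southern Hemisphere f is negative: f = −9.57×10⁻⁵ s⁻¹.
Component geostrophic relations (x east, y north):
u_g = −(1/(fρ)) ∂P/∂y,  v_g = (1/(fρ)) ∂P/∂x
u_g = −(−0.46×10⁻³)/(−9.57×10⁻⁵ × 1.23) = −3.91 m/s;  v_g = (0.51×10⁻³)/(−9.57×10⁻⁵ × 1.23) = −4.33 m/s
|V_g| = √(u_g² + v_g²) = 5.84 m/s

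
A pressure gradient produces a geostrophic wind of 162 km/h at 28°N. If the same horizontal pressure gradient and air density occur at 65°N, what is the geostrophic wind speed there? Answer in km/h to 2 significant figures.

With the same pressure gradient and density, V_g ∝ 1/f ∝ 1/sin φ.
V₂ = V₁ · sin φ₁ / sin φ₂ = 162 × sin 28° / sin 65°
V₂ = 162 × 0.4695/0.9063 = 84 km/h

84 km/h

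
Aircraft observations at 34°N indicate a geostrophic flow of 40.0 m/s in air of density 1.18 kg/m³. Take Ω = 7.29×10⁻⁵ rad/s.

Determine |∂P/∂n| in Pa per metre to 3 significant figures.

3.85×10⁻³ Pa/m

Coriolis parameter at 34°N:
f = 2Ω sin φ = 2 × 7.29×10⁻⁵ × sin 34° = 8.15×10⁻⁵ s⁻¹
Geostrophic balance rearranged: |∂P/∂n| = f ρ V_g
|∂P/∂n| = 8.15×10⁻⁵ × 1.18 × 40.0 = 3.85×10⁻³ Pa/m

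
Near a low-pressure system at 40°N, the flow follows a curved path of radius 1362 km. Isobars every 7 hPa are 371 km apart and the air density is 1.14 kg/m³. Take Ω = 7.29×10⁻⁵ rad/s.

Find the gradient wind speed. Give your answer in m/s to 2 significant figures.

16 m/s

Coriolis parameter at 40°N:
f = 2Ω sin φ = 2 × 7.29×10⁻⁵ × sin 40° = 9.37×10⁻⁵ s⁻¹
Pressure gradient: |∂P/∂n| = 700 Pa / 371000 m = 1.89×10⁻³ Pa/m
Geostrophic speed: V_g = |∂P/∂n|/(fρ) = 1.89×10⁻³/(9.37×10⁻⁵ × 1.14) = 17.7 m/s
Around a low, centrifugal force acts outward with Coriolis, so pressure-gradient force balances both:
(1/ρ)|∂P/∂n| = fV + V²/R  →  V² + fR·V − fR·V_g = 0
With fR = 9.37×10⁻⁵ × 1362×10³ m = 128 m/s:
V = [−fR + √((fR)² + 4 fR V_g)]/2 = [−128 + √(128² + 4×128×17.7)]/2 = 15.7 m/s
Subgeostrophic (V < V_g = 17.7 m/s), as expected around a low.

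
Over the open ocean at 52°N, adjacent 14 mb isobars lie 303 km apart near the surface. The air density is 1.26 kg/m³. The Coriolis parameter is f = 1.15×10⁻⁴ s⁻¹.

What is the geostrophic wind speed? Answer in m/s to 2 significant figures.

Pressure gradient: |∂P/∂n| = 1400 Pa / 303000 m = 4.62×10⁻³ Pa/m
Geostrophic balance (pressure-gradient force = Coriolis force):
V_g = (1/(fρ)) |∂P/∂n| = 4.62×10⁻³ / (1.15×10⁻⁴ × 1.26) = 31.9 m/s

32 m/s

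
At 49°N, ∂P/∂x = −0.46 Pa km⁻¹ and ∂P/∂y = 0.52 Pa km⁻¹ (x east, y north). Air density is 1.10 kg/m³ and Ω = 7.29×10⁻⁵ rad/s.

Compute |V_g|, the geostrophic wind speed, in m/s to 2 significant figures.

Coriolis parameter at 49°N:
f = 2Ω sin φ = 2 × 7.29×10⁻⁵ × sin 49° = 1.10×10⁻⁴ s⁻¹
Component geostrophic relations (x east, y north):
u_g = −(1/(fρ)) ∂P/∂y,  v_g = (1/(fρ)) ∂P/∂x
u_g = −(0.52×10⁻³)/(1.10×10⁻⁴ × 1.10) = −4.30 m/s;  v_g = (−0.46×10⁻³)/(1.10×10⁻⁴ × 1.10) = −3.80 m/s
|V_g| = √(u_g² + v_g²) = 5.74 m/s

5.7 m/s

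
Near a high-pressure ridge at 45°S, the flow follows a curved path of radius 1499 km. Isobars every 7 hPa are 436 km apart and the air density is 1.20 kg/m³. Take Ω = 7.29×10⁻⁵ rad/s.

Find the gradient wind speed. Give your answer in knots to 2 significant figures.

Coriolis parameter at 45°S:
f = 2Ω sin φ = 2 × 7.29×10⁻⁵ × sin 45° = 1.03×10⁻⁴ s⁻¹
Pressure gradient: |∂P/∂n| = 700 Pa / 436000 m = 1.61×10⁻³ Pa/m
Geostrophic speed: V_g = |∂P/∂n|/(fρ) = 1.61×10⁻³/(1.03×10⁻⁴ × 1.20) = 13.0 m/s
Around a high, pressure-gradient force acts outward with centrifugal, so Coriolis balances both:
fV = (1/ρ)|∂P/∂n| + V²/R  →  V² − fR·V + fR·V_g = 0
With fR = 1.03×10⁻⁴ × 1499×10³ m = 155 m/s:
V = [fR − √((fR)² − 4 fR V_g)]/2 = [155 − √(155² − 4×155×13)]/2 = 14.3 m/s
Supergeostrophic (V > V_g = 13 m/s), as expected around a high.
Converting: 14.3 m/s × 1.944 = 28 knots

28 knots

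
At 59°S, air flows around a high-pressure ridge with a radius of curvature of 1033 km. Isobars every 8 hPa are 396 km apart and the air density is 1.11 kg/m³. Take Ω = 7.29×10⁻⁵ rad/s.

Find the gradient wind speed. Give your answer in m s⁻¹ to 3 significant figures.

Coriolis parameter at 59°S:
f = 2Ω sin φ = 2 × 7.29×10⁻⁵ × sin 59° = 1.25×10⁻⁴ s⁻¹
Pressure gradient: |∂P/∂n| = 800 Pa / 396000 m = 2.02×10⁻³ Pa/m
Geostrophic speed: V_g = |∂P/∂n|/(fρ) = 2.02×10⁻³/(1.25×10⁻⁴ × 1.11) = 14.6 m/s
Around a high, pressure-gradient force acts outward with centrifugal, so Coriolis balances both:
fV = (1/ρ)|∂P/∂n| + V²/R  →  V² − fR·V + fR·V_g = 0
With fR = 1.25×10⁻⁴ × 1033×10³ m = 129 m/s:
V = [fR − √((fR)² − 4 fR V_g)]/2 = [129 − √(129² − 4×129×14.6)]/2 = 16.7 m/s
Supergeostrophic (V > V_g = 14.6 m/s), as expected around a high.

16.7 m s⁻¹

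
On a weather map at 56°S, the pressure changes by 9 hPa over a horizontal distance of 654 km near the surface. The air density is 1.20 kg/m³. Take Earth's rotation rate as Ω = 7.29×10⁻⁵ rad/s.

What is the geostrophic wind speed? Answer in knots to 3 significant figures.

Coriolis parameter at 56°S:
f = 2Ω sin φ = 2 × 7.29×10⁻⁵ × sin 56° = 1.21×10⁻⁴ s⁻¹
Pressure gradient: |∂P/∂n| = 900 Pa / 654000 m = 1.38×10⁻³ Pa/m
Geostrophic balance (pressure-gradient force = Coriolis force):
V_g = (1/(fρ)) |∂P/∂n| = 1.38×10⁻³ / (1.21×10⁻⁴ × 1.20) = 9.49 m/s
Converting: 9.49 m/s × 1.944 = 18.4 knots

18.4 knots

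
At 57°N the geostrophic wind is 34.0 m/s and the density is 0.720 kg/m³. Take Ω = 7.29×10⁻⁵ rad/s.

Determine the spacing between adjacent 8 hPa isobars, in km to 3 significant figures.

267 km

Coriolis parameter at 57°N:
f = 2Ω sin φ = 2 × 7.29×10⁻⁵ × sin 57° = 1.22×10⁻⁴ s⁻¹
Geostrophic balance rearranged: |∂P/∂n| = f ρ V_g
|∂P/∂n| = 1.22×10⁻⁴ × 0.720 × 34.0 = 2.99×10⁻³ Pa/m
Isobar spacing: Δn = ΔP/|∂P/∂n| = 800 Pa / 2.99×10⁻³ Pa/m = 267257 m ≈ 267 km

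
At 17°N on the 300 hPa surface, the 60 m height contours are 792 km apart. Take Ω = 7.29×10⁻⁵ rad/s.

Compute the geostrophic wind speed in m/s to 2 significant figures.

Coriolis parameter at 17°N:
f = 2Ω sin φ = 2 × 7.29×10⁻⁵ × sin 17° = 4.26×10⁻⁵ s⁻¹
Height gradient: |∂Z/∂n| = 60 m / 792000 m = 7.58×10⁻⁵
On a pressure surface, geostrophic balance gives V_g = (g/f)|∂Z/∂n|:
V_g = 9.81 × 7.58×10⁻⁵ / 4.26×10⁻⁵ = 17.4 m/s

17 m/s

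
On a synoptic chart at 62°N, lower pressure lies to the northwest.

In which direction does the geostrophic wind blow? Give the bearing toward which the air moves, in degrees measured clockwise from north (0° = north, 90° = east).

045°

The pressure-gradient force points toward the northwest (bearing 315°).
Geostrophic balance: in the Northern Hemisphere the Coriolis force deflects motion to the right, so the geostrophic wind blows 90° to the right of the pressure-gradient force (low pressure on the left).
Rotating 315° by 90° clockwise gives 045° — the wind blows toward the northeast.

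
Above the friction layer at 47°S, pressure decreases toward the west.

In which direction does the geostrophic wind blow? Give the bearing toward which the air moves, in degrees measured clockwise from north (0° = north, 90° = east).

The pressure-gradient force points toward the west (bearing 270°).
Geostrophic balance: in the Southern Hemisphere the Coriolis force deflects motion to the left, so the geostrophic wind blows 90° to the left of the pressure-gradient force (low pressure on the right).
Rotating 270° by 90° counterclockwise gives 180° — the wind blows toward the south.

180°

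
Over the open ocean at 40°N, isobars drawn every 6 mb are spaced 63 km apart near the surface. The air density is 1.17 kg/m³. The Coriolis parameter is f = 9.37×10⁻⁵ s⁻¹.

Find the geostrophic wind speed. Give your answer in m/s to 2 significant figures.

87 m/s

Pressure gradient: |∂P/∂n| = 600 Pa / 63000 m = 9.52×10⁻³ Pa/m
Geostrophic balance (pressure-gradient force = Coriolis force):
V_g = (1/(fρ)) |∂P/∂n| = 9.52×10⁻³ / (9.37×10⁻⁵ × 1.17) = 86.9 m/s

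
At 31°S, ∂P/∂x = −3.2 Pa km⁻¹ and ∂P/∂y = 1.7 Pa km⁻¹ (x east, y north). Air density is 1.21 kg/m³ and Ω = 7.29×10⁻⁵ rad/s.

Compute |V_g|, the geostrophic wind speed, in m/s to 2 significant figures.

Coriolis parameter at 31°S:
f = 2Ω sin φ = 2 × 7.29×10⁻⁵ × sin 31° = 7.51×10⁻⁵ s⁻¹
In the Southern Hemisphere f is negative: f = −7.51×10⁻⁵ s⁻¹.
Component geostrophic relations (x east, y north):
u_g = −(1/(fρ)) ∂P/∂y,  v_g = (1/(fρ)) ∂P/∂x
u_g = −(1.7×10⁻³)/(−7.51×10⁻⁵ × 1.21) = 18.7 m/s;  v_g = (−3.2×10⁻³)/(−7.51×10⁻⁵ × 1.21) = 35.2 m/s
|V_g| = √(u_g² + v_g²) = 39.9 m/s

40 m/s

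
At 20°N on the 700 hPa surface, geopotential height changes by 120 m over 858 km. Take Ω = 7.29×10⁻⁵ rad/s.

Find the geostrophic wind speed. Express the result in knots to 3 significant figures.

Coriolis parameter at 20°N:
f = 2Ω sin φ = 2 × 7.29×10⁻⁵ × sin 20° = 4.99×10⁻⁵ s⁻¹
Height gradient: |∂Z/∂n| = 120 m / 858000 m = 1.40×10⁻⁴
On a pressure surface, geostrophic balance gives V_g = (g/f)|∂Z/∂n|:
V_g = 9.81 × 1.40×10⁻⁴ / 4.99×10⁻⁵ = 27.5 m/s
Converting: 27.5 m/s × 1.944 = 53.5 knots

53.5 knots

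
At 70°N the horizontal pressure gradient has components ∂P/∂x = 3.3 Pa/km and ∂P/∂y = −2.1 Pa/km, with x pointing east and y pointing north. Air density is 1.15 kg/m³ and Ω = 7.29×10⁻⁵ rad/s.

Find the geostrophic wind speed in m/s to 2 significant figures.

Coriolis parameter at 70°N:
f = 2Ω sin φ = 2 × 7.29×10⁻⁵ × sin 70° = 1.37×10⁻⁴ s⁻¹
Component geostrophic relations (x east, y north):
u_g = −(1/(fρ)) ∂P/∂y,  v_g = (1/(fρ)) ∂P/∂x
u_g = −(−2.1×10⁻³)/(1.37×10⁻⁴ × 1.15) = 13.3 m/s;  v_g = (3.3×10⁻³)/(1.37×10⁻⁴ × 1.15) = 20.9 m/s
|V_g| = √(u_g² + v_g²) = 24.8 m/s

25 m/s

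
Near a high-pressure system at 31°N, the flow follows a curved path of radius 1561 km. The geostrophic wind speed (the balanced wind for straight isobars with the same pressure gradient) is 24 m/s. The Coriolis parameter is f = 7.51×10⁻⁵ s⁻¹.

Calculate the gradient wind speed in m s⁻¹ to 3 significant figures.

33.7 m s⁻¹

Around a high, pressure-gradient force acts outward with centrifugal, so Coriolis balances both:
fV = (1/ρ)|∂P/∂n| + V²/R  →  V² − fR·V + fR·V_g = 0
With fR = 7.51×10⁻⁵ × 1561×10³ m = 117 m/s:
V = [fR − √((fR)² − 4 fR V_g)]/2 = [117 − √(117² − 4×117×24)]/2 = 33.7 m/s
Supergeostrophic (V > V_g = 24 m/s), as expected around a high.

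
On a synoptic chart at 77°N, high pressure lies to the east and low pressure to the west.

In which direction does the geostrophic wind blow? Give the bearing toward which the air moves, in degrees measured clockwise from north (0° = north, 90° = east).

The pressure-gradient force points toward the west (bearing 270°).
Geostrophic balance: in the Northern Hemisphere the Coriolis force deflects motion to the right, so the geostrophic wind blows 90° to the right of the pressure-gradient force (low pressure on the left).
Rotating 270° by 90° clockwise gives 000° — the wind blows toward the north.

000°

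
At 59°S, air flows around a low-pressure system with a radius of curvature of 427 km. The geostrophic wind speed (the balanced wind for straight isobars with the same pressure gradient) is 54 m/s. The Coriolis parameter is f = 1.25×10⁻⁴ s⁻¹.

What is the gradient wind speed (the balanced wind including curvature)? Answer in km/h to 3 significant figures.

Around a low, centrifugal force acts outward with Coriolis, so pressure-gradient force balances both:
(1/ρ)|∂P/∂n| = fV + V²/R  →  V² + fR·V − fR·V_g = 0
With fR = 1.25×10⁻⁴ × 427×10³ m = 53.4 m/s:
V = [−fR + √((fR)² + 4 fR V_g)]/2 = [−53.4 + √(53.4² + 4×53.4×54)]/2 = 33.3 m/s
Subgeostrophic (V < V_g = 54 m/s), as expected around a low.
Converting: 33.3 m/s × 3.6 = 120 km/h

120 km/h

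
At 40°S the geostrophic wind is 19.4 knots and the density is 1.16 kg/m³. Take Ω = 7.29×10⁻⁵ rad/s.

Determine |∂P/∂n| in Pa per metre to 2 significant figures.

1.1×10⁻³ Pa/m

Coriolis parameter at 40°S:
f = 2Ω sin φ = 2 × 7.29×10⁻⁵ × sin 40° = 9.37×10⁻⁵ s⁻¹
Wind speed in SI: 19.4 knots = 9.98 m/s
Geostrophic balance rearranged: |∂P/∂n| = f ρ V_g
|∂P/∂n| = 9.37×10⁻⁵ × 1.16 × 9.98 = 1.08×10⁻³ Pa/m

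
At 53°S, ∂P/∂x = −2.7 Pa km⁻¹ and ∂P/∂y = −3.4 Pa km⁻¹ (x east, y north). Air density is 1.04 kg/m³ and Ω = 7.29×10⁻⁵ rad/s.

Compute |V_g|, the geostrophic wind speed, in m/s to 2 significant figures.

36 m/s

Coriolis parameter at 53°S:
f = 2Ω sin φ = 2 × 7.29×10⁻⁵ × sin 53° = 1.16×10⁻⁴ s⁻¹
In the Southern Hemisphere f is negative: f = −1.16×10⁻⁴ s⁻¹.
Component geostrophic relations (x east, y north):
u_g = −(1/(fρ)) ∂P/∂y,  v_g = (1/(fρ)) ∂P/∂x
u_g = −(−3.4×10⁻³)/(−1.16×10⁻⁴ × 1.04) = −28.1 m/s;  v_g = (−2.7×10⁻³)/(−1.16×10⁻⁴ × 1.04) = 22.3 m/s
|V_g| = √(u_g² + v_g²) = 35.9 m/s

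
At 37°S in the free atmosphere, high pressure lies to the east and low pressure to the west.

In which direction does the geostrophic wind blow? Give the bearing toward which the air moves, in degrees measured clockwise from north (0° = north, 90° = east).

The pressure-gradient force points toward the west (bearing 270°).
Geostrophic balance: in the Southern Hemisphere the Coriolis force deflects motion to the left, so the geostrophic wind blows 90° to the left of the pressure-gradient force (low pressure on the right).
Rotating 270° by 90° counterclockwise gives 180° — the wind blows toward the south.

180°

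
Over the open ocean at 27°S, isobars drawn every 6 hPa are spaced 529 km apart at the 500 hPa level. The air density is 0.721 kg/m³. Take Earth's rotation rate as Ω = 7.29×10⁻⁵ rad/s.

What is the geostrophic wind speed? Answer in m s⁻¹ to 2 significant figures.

24 m s⁻¹

Coriolis parameter at 27°S:
f = 2Ω sin φ = 2 × 7.29×10⁻⁵ × sin 27° = 6.62×10⁻⁵ s⁻¹
Pressure gradient: |∂P/∂n| = 600 Pa / 529000 m = 1.13×10⁻³ Pa/m
Geostrophic balance (pressure-gradient force = Coriolis force):
V_g = (1/(fρ)) |∂P/∂n| = 1.13×10⁻³ / (6.62×10⁻⁵ × 0.721) = 23.8 m/s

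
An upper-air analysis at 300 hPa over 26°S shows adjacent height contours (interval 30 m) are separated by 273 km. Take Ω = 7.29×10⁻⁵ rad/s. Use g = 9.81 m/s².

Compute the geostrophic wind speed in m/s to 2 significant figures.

Coriolis parameter at 26°S:
f = 2Ω sin φ = 2 × 7.29×10⁻⁵ × sin 26° = 6.39×10⁻⁵ s⁻¹
Height gradient: |∂Z/∂n| = 30 m / 273000 m = 1.10×10⁻⁴
On a pressure surface, geostrophic balance gives V_g = (g/f)|∂Z/∂n|:
V_g = 9.81 × 1.10×10⁻⁴ / 6.39×10⁻⁵ = 16.9 m/s

17 m/s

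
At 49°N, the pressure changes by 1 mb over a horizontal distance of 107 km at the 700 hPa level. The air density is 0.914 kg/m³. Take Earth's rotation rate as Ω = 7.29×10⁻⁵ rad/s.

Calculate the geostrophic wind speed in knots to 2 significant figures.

18 knots

Coriolis parameter at 49°N:
f = 2Ω sin φ = 2 × 7.29×10⁻⁵ × sin 49° = 1.10×10⁻⁴ s⁻¹
Pressure gradient: |∂P/∂n| = 100 Pa / 107000 m = 9.35×10⁻⁴ Pa/m
Geostrophic balance (pressure-gradient force = Coriolis force):
V_g = (1/(fρ)) |∂P/∂n| = 9.35×10⁻⁴ / (1.10×10⁻⁴ × 0.914) = 9.29 m/s
Converting: 9.29 m/s × 1.944 = 18 knots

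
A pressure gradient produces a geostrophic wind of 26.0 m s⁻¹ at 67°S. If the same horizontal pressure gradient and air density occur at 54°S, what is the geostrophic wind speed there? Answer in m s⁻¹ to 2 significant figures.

With the same pressure gradient and density, V_g ∝ 1/f ∝ 1/sin φ.
V₂ = V₁ · sin φ₁ / sin φ₂ = 26.0 × sin 67° / sin 54°
V₂ = 26.0 × 0.9205/0.8090 = 30 m s⁻¹

30 m s⁻¹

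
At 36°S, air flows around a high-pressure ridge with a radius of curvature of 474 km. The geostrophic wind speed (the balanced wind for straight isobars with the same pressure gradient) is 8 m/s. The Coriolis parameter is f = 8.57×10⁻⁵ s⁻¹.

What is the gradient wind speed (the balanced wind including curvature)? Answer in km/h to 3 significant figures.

Around a high, pressure-gradient force acts outward with centrifugal, so Coriolis balances both:
fV = (1/ρ)|∂P/∂n| + V²/R  →  V² − fR·V + fR·V_g = 0
With fR = 8.57×10⁻⁵ × 474×10³ m = 40.6 m/s:
V = [fR − √((fR)² − 4 fR V_g)]/2 = [40.6 − √(40.6² − 4×40.6×8)]/2 = 11 m/s
Supergeostrophic (V > V_g = 8 m/s), as expected around a high.
Converting: 11 m/s × 3.6 = 39.4 km/h

39.4 km/h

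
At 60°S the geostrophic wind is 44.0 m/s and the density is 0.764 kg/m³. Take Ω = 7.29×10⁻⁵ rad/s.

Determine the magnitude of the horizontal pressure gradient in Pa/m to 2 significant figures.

Coriolis parameter at 60°S:
f = 2Ω sin φ = 2 × 7.29×10⁻⁵ × sin 60° = 1.26×10⁻⁴ s⁻¹
Geostrophic balance rearranged: |∂P/∂n| = f ρ V_g
|∂P/∂n| = 1.26×10⁻⁴ × 0.764 × 44.0 = 4.24×10⁻³ Pa/m

4.2×10⁻³ Pa/m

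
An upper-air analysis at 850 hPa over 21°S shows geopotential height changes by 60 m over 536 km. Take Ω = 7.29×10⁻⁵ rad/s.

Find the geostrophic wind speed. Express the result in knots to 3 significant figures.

Coriolis parameter at 21°S:
f = 2Ω sin φ = 2 × 7.29×10⁻⁵ × sin 21° = 5.23×10⁻⁵ s⁻¹
Height gradient: |∂Z/∂n| = 60 m / 536000 m = 1.12×10⁻⁴
On a pressure surface, geostrophic balance gives V_g = (g/f)|∂Z/∂n|:
V_g = 9.81 × 1.12×10⁻⁴ / 5.23×10⁻⁵ = 21.0 m/s
Converting: 21.0 m/s × 1.944 = 40.9 knots

40.9 knots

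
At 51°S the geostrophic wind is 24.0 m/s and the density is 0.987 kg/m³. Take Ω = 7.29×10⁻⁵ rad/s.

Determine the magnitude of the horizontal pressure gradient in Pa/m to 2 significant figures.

Coriolis parameter at 51°S:
f = 2Ω sin φ = 2 × 7.29×10⁻⁵ × sin 51° = 1.13×10⁻⁴ s⁻¹
Geostrophic balance rearranged: |∂P/∂n| = f ρ V_g
|∂P/∂n| = 1.13×10⁻⁴ × 0.987 × 24.0 = 2.68×10⁻³ Pa/m

2.7×10⁻³ Pa/m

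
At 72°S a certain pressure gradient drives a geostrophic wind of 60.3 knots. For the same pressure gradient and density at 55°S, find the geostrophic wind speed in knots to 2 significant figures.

70 knots

With the same pressure gradient and density, V_g ∝ 1/f ∝ 1/sin φ.
V₂ = V₁ · sin φ₁ / sin φ₂ = 60.3 × sin 72° / sin 55°
V₂ = 60.3 × 0.9511/0.8192 = 70 knots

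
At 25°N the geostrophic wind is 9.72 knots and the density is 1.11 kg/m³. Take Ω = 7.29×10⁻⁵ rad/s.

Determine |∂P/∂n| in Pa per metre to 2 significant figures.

3.4×10⁻⁴ Pa/m

Coriolis parameter at 25°N:
f = 2Ω sin φ = 2 × 7.29×10⁻⁵ × sin 25° = 6.16×10⁻⁵ s⁻¹
Wind speed in SI: 9.72 knots = 5.00 m/s
Geostrophic balance rearranged: |∂P/∂n| = f ρ V_g
|∂P/∂n| = 6.16×10⁻⁵ × 1.11 × 5.00 = 3.42×10⁻⁴ Pa/m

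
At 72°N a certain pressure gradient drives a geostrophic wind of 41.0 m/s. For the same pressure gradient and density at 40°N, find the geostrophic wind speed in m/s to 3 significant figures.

With the same pressure gradient and density, V_g ∝ 1/f ∝ 1/sin φ.
V₂ = V₁ · sin φ₁ / sin φ₂ = 41.0 × sin 72° / sin 40°
V₂ = 41.0 × 0.9511/0.6428 = 60.7 m/s

60.7 m/s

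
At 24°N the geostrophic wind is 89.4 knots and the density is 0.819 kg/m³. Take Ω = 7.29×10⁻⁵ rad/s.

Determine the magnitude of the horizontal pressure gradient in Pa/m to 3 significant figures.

Coriolis parameter at 24°N:
f = 2Ω sin φ = 2 × 7.29×10⁻⁵ × sin 24° = 5.93×10⁻⁵ s⁻¹
Wind speed in SI: 89.4 knots = 46.0 m/s
Geostrophic balance rearranged: |∂P/∂n| = f ρ V_g
|∂P/∂n| = 5.93×10⁻⁵ × 0.819 × 46.0 = 2.23×10⁻³ Pa/m

2.23×10⁻³ Pa/m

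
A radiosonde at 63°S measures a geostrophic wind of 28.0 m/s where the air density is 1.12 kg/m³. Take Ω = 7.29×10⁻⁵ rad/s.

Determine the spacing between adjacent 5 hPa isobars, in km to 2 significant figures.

Coriolis parameter at 63°S:
f = 2Ω sin φ = 2 × 7.29×10⁻⁵ × sin 63° = 1.30×10⁻⁴ s⁻¹
Geostrophic balance rearranged: |∂P/∂n| = f ρ V_g
|∂P/∂n| = 1.30×10⁻⁴ × 1.12 × 28.0 = 4.07×10⁻³ Pa/m
Isobar spacing: Δn = ΔP/|∂P/∂n| = 500 Pa / 4.07×10⁻³ Pa/m = 122731 m ≈ 120 km

120 km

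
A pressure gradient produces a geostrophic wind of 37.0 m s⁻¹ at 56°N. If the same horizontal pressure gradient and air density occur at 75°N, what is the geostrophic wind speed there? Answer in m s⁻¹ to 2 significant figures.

With the same pressure gradient and density, V_g ∝ 1/f ∝ 1/sin φ.
V₂ = V₁ · sin φ₁ / sin φ₂ = 37.0 × sin 56° / sin 75°
V₂ = 37.0 × 0.8290/0.9659 = 32 m s⁻¹

32 m s⁻¹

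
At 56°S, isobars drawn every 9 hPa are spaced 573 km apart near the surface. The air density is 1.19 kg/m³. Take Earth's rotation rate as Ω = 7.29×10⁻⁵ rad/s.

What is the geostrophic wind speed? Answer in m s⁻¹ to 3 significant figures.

10.9 m s⁻¹

Coriolis parameter at 56°S:
f = 2Ω sin φ = 2 × 7.29×10⁻⁵ × sin 56° = 1.21×10⁻⁴ s⁻¹
Pressure gradient: |∂P/∂n| = 900 Pa / 573000 m = 1.57×10⁻³ Pa/m
Geostrophic balance (pressure-gradient force = Coriolis force):
V_g = (1/(fρ)) |∂P/∂n| = 1.57×10⁻³ / (1.21×10⁻⁴ × 1.19) = 10.9 m/s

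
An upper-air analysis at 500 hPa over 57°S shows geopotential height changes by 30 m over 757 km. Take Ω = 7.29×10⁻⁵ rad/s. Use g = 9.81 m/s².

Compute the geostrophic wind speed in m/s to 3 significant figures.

3.18 m/s

Coriolis parameter at 57°S:
f = 2Ω sin φ = 2 × 7.29×10⁻⁵ × sin 57° = 1.22×10⁻⁴ s⁻¹
Height gradient: |∂Z/∂n| = 30 m / 757000 m = 3.96×10⁻⁵
On a pressure surface, geostrophic balance gives V_g = (g/f)|∂Z/∂n|:
V_g = 9.81 × 3.96×10⁻⁵ / 1.22×10⁻⁴ = 3.18 m/s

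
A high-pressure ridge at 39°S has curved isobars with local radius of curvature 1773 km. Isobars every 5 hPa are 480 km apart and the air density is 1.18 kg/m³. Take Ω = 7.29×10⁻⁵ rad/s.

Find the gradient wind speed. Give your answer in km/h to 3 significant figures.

37.0 km/h

Coriolis parameter at 39°S:
f = 2Ω sin φ = 2 × 7.29×10⁻⁵ × sin 39° = 9.18×10⁻⁵ s⁻¹
Pressure gradient: |∂P/∂n| = 500 Pa / 480000 m = 1.04×10⁻³ Pa/m
Geostrophic speed: V_g = |∂P/∂n|/(fρ) = 1.04×10⁻³/(9.18×10⁻⁵ × 1.18) = 9.62 m/s
Around a high, pressure-gradient force acts outward with centrifugal, so Coriolis balances both:
fV = (1/ρ)|∂P/∂n| + V²/R  →  V² − fR·V + fR·V_g = 0
With fR = 9.18×10⁻⁵ × 1773×10³ m = 163 m/s:
V = [fR − √((fR)² − 4 fR V_g)]/2 = [163 − √(163² − 4×163×9.62)]/2 = 10.3 m/s
Supergeostrophic (V > V_g = 9.62 m/s), as expected around a high.
Converting: 10.3 m/s × 3.6 = 37.0 km/h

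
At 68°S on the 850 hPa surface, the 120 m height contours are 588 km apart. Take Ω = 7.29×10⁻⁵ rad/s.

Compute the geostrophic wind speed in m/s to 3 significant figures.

14.8 m/s

Coriolis parameter at 68°S:
f = 2Ω sin φ = 2 × 7.29×10⁻⁵ × sin 68° = 1.35×10⁻⁴ s⁻¹
Height gradient: |∂Z/∂n| = 120 m / 588000 m = 2.04×10⁻⁴
On a pressure surface, geostrophic balance gives V_g = (g/f)|∂Z/∂n|:
V_g = 9.81 × 2.04×10⁻⁴ / 1.35×10⁻⁴ = 14.8 m/s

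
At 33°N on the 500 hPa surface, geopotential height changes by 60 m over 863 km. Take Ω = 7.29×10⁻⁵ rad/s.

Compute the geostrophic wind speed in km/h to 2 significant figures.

31 km/h

Coriolis parameter at 33°N:
f = 2Ω sin φ = 2 × 7.29×10⁻⁵ × sin 33° = 7.94×10⁻⁵ s⁻¹
Height gradient: |∂Z/∂n| = 60 m / 863000 m = 6.95×10⁻⁵
On a pressure surface, geostrophic balance gives V_g = (g/f)|∂Z/∂n|:
V_g = 9.81 × 6.95×10⁻⁵ / 7.94×10⁻⁵ = 8.59 m/s
Converting: 8.59 m/s × 3.6 = 31 km/h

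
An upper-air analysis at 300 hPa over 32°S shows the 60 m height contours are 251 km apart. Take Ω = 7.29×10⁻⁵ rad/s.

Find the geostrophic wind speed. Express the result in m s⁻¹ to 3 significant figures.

Coriolis parameter at 32°S:
f = 2Ω sin φ = 2 × 7.29×10⁻⁵ × sin 32° = 7.73×10⁻⁵ s⁻¹
Height gradient: |∂Z/∂n| = 60 m / 251000 m = 2.39×10⁻⁴
On a pressure surface, geostrophic balance gives V_g = (g/f)|∂Z/∂n|:
V_g = 9.81 × 2.39×10⁻⁴ / 7.73×10⁻⁵ = 30.4 m/s

30.4 m s⁻¹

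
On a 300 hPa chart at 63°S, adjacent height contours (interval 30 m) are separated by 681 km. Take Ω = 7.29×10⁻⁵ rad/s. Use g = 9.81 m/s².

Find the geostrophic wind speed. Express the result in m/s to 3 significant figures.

3.33 m/s

Coriolis parameter at 63°S:
f = 2Ω sin φ = 2 × 7.29×10⁻⁵ × sin 63° = 1.30×10⁻⁴ s⁻¹
Height gradient: |∂Z/∂n| = 30 m / 681000 m = 4.41×10⁻⁵
On a pressure surface, geostrophic balance gives V_g = (g/f)|∂Z/∂n|:
V_g = 9.81 × 4.41×10⁻⁵ / 1.30×10⁻⁴ = 3.33 m/s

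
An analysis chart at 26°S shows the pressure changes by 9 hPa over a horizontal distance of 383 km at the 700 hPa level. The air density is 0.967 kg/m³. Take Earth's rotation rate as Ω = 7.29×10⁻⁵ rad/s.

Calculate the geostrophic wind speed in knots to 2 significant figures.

74 knots

Coriolis parameter at 26°S:
f = 2Ω sin φ = 2 × 7.29×10⁻⁵ × sin 26° = 6.39×10⁻⁵ s⁻¹
Pressure gradient: |∂P/∂n| = 900 Pa / 383000 m = 2.35×10⁻³ Pa/m
Geostrophic balance (pressure-gradient force = Coriolis force):
V_g = (1/(fρ)) |∂P/∂n| = 2.35×10⁻³ / (6.39×10⁻⁵ × 0.967) = 38.0 m/s
Converting: 38.0 m/s × 1.944 = 74 knots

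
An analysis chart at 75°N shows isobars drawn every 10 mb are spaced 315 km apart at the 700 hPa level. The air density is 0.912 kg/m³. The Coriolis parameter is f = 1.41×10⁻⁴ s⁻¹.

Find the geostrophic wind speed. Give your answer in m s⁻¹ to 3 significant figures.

24.7 m s⁻¹

Pressure gradient: |∂P/∂n| = 1000 Pa / 315000 m = 3.17×10⁻³ Pa/m
Geostrophic balance (pressure-gradient force = Coriolis force):
V_g = (1/(fρ)) |∂P/∂n| = 3.17×10⁻³ / (1.41×10⁻⁴ × 0.912) = 24.7 m/s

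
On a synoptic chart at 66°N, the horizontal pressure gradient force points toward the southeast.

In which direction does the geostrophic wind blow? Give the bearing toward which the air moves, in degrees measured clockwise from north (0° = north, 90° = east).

225°

The pressure-gradient force points toward the southeast (bearing 135°).
Geostrophic balance: in the Northern Hemisphere the Coriolis force deflects motion to the right, so the geostrophic wind blows 90° to the right of the pressure-gradient force (low pressure on the left).
Rotating 135° by 90° clockwise gives 225° — the wind blows toward the southwest.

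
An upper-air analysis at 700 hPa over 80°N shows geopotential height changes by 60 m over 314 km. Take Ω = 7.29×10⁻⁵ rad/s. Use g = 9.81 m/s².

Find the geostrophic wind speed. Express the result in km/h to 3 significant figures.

47.0 km/h

Coriolis parameter at 80°N:
f = 2Ω sin φ = 2 × 7.29×10⁻⁵ × sin 80° = 1.44×10⁻⁴ s⁻¹
Height gradient: |∂Z/∂n| = 60 m / 314000 m = 1.91×10⁻⁴
On a pressure surface, geostrophic balance gives V_g = (g/f)|∂Z/∂n|:
V_g = 9.81 × 1.91×10⁻⁴ / 1.44×10⁻⁴ = 13.1 m/s
Converting: 13.1 m/s × 3.6 = 47.0 km/h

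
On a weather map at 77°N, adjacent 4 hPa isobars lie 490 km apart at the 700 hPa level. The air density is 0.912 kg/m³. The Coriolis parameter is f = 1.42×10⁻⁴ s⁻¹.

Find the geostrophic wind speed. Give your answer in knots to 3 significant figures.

12.3 knots

Pressure gradient: |∂P/∂n| = 400 Pa / 490000 m = 8.16×10⁻⁴ Pa/m
Geostrophic balance (pressure-gradient force = Coriolis force):
V_g = (1/(fρ)) |∂P/∂n| = 8.16×10⁻⁴ / (1.42×10⁻⁴ × 0.912) = 6.30 m/s
Converting: 6.30 m/s × 1.944 = 12.3 knots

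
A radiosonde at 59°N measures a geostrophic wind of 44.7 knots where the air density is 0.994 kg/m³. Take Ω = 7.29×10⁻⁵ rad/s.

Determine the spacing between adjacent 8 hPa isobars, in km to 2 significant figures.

280 km

Coriolis parameter at 59°N:
f = 2Ω sin φ = 2 × 7.29×10⁻⁵ × sin 59° = 1.25×10⁻⁴ s⁻¹
Wind speed in SI: 44.7 knots = 23.0 m/s
Geostrophic balance rearranged: |∂P/∂n| = f ρ V_g
|∂P/∂n| = 1.25×10⁻⁴ × 0.994 × 23.0 = 2.86×10⁻³ Pa/m
Isobar spacing: Δn = ΔP/|∂P/∂n| = 800 Pa / 2.86×10⁻³ Pa/m = 280050 m ≈ 280 km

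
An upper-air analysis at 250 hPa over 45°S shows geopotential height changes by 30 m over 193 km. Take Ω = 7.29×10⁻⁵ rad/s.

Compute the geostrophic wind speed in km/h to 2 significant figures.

53 km/h

Coriolis parameter at 45°S:
f = 2Ω sin φ = 2 × 7.29×10⁻⁵ × sin 45° = 1.03×10⁻⁴ s⁻¹
Height gradient: |∂Z/∂n| = 30 m / 193000 m = 1.55×10⁻⁴
On a pressure surface, geostrophic balance gives V_g = (g/f)|∂Z/∂n|:
V_g = 9.81 × 1.55×10⁻⁴ / 1.03×10⁻⁴ = 14.8 m/s
Converting: 14.8 m/s × 3.6 = 53 km/h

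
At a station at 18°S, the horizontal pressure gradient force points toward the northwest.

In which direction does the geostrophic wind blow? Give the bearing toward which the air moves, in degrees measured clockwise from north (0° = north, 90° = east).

The pressure-gradient force points toward the northwest (bearing 315°).
Geostrophic balance: in the Southern Hemisphere the Coriolis force deflects motion to the left, so the geostrophic wind blows 90° to the left of the pressure-gradient force (low pressure on the right).
Rotating 315° by 90° counterclockwise gives 225° — the wind blows toward the southwest.

225°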